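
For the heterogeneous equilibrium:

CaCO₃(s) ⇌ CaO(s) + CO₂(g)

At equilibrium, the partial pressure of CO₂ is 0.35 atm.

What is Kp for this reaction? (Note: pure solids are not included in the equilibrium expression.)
K_p = 0.35

Solids (CaCO₃, CaO) have activity 1 and are excluded.
Kp = P(CO₂) = 0.35.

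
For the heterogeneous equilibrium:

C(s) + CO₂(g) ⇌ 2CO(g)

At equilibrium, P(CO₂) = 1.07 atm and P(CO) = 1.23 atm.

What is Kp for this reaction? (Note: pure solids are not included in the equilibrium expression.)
K_p = 1.414

Solid C is excluded.
Kp = P(CO)²/P(CO₂) = (1.23)²/1.07 = 1.513/1.07 = 1.414.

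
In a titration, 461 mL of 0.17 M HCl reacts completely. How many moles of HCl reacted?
Moles = Molarity × Volume (L)
Moles = 0.17 M × 0.461 L = 0.07837 mol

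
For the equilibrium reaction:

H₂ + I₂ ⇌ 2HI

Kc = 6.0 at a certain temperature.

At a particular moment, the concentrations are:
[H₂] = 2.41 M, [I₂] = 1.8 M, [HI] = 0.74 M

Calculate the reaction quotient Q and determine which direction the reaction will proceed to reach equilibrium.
Q = 0.126, Q < K, reaction proceeds forward (toward products)

Q = ([HI]^2) / ([H₂] × [I₂])
  = ((0.74)^2) / ((2.41)·(1.8)) = 0.5476/4.338 = 0.1262
Since Q = 0.1262 < Kc = 6.0, the reaction proceeds forward (toward products) to reach equilibrium.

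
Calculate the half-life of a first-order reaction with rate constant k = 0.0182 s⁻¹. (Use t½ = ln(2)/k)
38.09 s

t½ = ln(2)/k = 0.6931/0.0182 = 38.09 s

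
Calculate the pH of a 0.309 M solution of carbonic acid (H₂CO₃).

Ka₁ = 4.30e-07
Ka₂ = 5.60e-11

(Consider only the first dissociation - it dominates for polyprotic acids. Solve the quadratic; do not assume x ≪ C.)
pH = 3.44

x² + Ka₁·x − Ka₁·C = 0 with Ka₁ = 4.30e-07, C = 0.309.
x = (−Ka₁ + √(Ka₁² + 4·Ka₁·C))/2 = 3.6430e-04 M, so pH = 3.44.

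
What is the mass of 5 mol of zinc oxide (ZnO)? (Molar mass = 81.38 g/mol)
Mass = 5 mol × 81.38 g/mol = 406.9 g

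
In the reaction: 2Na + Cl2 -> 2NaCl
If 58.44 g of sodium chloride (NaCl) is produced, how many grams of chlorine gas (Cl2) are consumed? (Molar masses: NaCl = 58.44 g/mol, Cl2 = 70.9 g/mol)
Moles of NaCl = 58.44 g ÷ 58.44 g/mol = 1 mol
Mole ratio: 1 mol Cl2 / 2 mol NaCl
Moles of Cl2 = 1 × (1/2) = 0.5 mol
Mass of Cl2 = 0.5 mol × 70.9 g/mol = 35.45 g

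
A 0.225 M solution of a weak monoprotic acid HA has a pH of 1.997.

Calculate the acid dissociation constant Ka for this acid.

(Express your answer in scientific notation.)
K_a = 4.72e-04

[H⁺] = 10^(−pH) = 10^(−1.997) = 1.007e-02 M. For HA ⇌ H⁺ + A⁻, Ka = x²/(C − x) = (1.007e-02)²/(0.225 − 1.007e-02) = 4.72e-04.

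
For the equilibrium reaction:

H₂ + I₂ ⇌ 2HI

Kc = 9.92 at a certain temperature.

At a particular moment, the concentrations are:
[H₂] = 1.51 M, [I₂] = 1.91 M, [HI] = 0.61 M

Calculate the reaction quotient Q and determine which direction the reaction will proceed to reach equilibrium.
Q = 0.129, Q < K, reaction proceeds forward (toward products)

Q = ([HI]^2) / ([H₂] × [I₂])
  = ((0.61)^2) / ((1.51)·(1.91)) = 0.3721/2.8841 = 0.129
Since Q = 0.129 < Kc = 9.92, the reaction proceeds forward (toward products) to reach equilibrium.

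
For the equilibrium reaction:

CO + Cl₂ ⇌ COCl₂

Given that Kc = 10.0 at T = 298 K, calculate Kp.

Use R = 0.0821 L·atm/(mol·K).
K_p = 0.4087

Δn = (moles gaseous products) − (moles gaseous reactants) = -1
T = 298 K; RT = 0.0821 × 298 = 24.4658
Kp = Kc·(RT)^Δn = 10.0 × (24.4658)^-1 = 10.0 × 0.0408734 = 0.4087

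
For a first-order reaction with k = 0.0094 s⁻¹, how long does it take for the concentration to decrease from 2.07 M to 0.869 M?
92.34 s

From ln[A] = ln[A]₀ - k·t: t = ln([A]₀/[A])/k = ln(2.07/0.869)/0.0094 = ln(2.3820)/0.0094 = 0.8680/0.0094 = 92.34 s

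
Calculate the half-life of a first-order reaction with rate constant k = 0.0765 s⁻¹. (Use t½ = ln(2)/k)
9.06 s

t½ = ln(2)/k = 0.6931/0.0765 = 9.06 s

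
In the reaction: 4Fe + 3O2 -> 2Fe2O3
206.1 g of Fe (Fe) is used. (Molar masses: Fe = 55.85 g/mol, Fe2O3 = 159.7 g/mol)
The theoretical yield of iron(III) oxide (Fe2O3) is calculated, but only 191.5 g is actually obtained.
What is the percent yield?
Moles of Fe = 206.1 g ÷ 55.85 g/mol = 3.69024 mol
Mole ratio: 2 mol Fe2O3 / 4 mol Fe
Moles of Fe2O3 = 3.69024 × (2/4) = 1.84512 mol
Theoretical yield = 1.84512 mol × 159.7 g/mol = 294.67 g
Actual yield = 191.5 g
Percent yield = (191.5 / 294.67) × 100% = 65.0%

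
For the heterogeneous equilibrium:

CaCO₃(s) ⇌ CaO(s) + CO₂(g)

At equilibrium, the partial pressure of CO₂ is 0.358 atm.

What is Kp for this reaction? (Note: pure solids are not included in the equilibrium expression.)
K_p = 0.358

Solids (CaCO₃, CaO) have activity 1 and are excluded.
Kp = P(CO₂) = 0.358.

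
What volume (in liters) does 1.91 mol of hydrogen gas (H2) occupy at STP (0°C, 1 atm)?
At STP, 1 mol of gas occupies 22.4 L
Volume = 1.91 mol × 22.4 L/mol = 42.78 L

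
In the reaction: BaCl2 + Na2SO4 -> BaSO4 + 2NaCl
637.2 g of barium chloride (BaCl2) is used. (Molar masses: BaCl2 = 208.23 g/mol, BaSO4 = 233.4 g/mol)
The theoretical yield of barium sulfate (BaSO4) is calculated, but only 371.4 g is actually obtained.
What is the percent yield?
Moles of BaCl2 = 637.2 g ÷ 208.23 g/mol = 3.06008 mol
Mole ratio: 1 mol BaSO4 / 1 mol BaCl2
Moles of BaSO4 = 3.06008 × (1/1) = 3.06008 mol
Theoretical yield = 3.06008 mol × 233.4 g/mol = 714.22 g
Actual yield = 371.4 g
Percent yield = (371.4 / 714.22) × 100% = 52.0%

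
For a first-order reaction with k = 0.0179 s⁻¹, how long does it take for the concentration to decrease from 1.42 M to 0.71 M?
38.72 s

From ln[A] = ln[A]₀ - k·t: t = ln([A]₀/[A])/k = ln(1.42/0.71)/0.0179 = ln(2.0000)/0.0179 = 0.6931/0.0179 = 38.72 s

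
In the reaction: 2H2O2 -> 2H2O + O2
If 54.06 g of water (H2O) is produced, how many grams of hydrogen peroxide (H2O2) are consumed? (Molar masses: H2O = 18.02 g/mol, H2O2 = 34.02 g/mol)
Moles of H2O = 54.06 g ÷ 18.02 g/mol = 3 mol
Mole ratio: 2 mol H2O2 / 2 mol H2O
Moles of H2O2 = 3 × (2/2) = 3 mol
Mass of H2O2 = 3 mol × 34.02 g/mol = 102.1 g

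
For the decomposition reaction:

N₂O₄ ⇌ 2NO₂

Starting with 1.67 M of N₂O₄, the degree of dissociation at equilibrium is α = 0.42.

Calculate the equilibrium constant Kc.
K_c = 2.0316

x = α·[A]₀ = 0.42 × 1.67 = 0.7014 M dissociated.
At eq: [N₂O₄] = 1.67 − 0.7014 = 0.9686 M; [NO₂] = 2x = 1.403 M.
Kc = [NO₂]²/[N₂O₄] = (1.403)²/0.9686 = 2.032.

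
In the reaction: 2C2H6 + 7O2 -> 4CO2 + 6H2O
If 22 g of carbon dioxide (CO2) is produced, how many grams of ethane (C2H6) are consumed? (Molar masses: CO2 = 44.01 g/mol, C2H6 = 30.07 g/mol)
Moles of CO2 = 22 g ÷ 44.01 g/mol = 0.499886 mol
Mole ratio: 2 mol C2H6 / 4 mol CO2
Moles of C2H6 = 0.499886 × (2/4) = 0.249943 mol
Mass of C2H6 = 0.249943 mol × 30.07 g/mol = 7.516 g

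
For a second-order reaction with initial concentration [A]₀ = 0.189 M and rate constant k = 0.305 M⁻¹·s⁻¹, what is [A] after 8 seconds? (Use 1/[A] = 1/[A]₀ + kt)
0.1293 M

1/[A] = 1/[A]₀ + k·t = 1/0.189 + (0.305)·(8) = 5.2910 + 2.4400 = 7.7310
[A] = 1/7.7310 = 0.1293 M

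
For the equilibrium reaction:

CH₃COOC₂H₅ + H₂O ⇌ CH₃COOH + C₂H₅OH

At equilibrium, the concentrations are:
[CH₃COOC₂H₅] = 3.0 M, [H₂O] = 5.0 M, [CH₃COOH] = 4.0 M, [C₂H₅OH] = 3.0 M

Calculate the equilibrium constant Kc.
K_c = 0.8000

Kc = ([CH₃COOH] × [C₂H₅OH]) / ([CH₃COOC₂H₅] × [H₂O])
   = ((4.0)·(3.0)) / ((3.0)·(5.0))
   = 12 / 15 = 0.8000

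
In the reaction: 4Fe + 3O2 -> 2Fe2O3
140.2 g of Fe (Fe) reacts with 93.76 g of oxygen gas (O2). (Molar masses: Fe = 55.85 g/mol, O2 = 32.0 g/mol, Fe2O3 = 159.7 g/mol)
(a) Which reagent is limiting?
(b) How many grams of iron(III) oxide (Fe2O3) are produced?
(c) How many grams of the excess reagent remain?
(a) Fe, (b) 200.4 g, (c) 33.51 g

Moles of Fe = 140.2 g ÷ 55.85 g/mol = 2.5103 mol
Moles of O2 = 93.76 g ÷ 32.0 g/mol = 2.93 mol
Moles ÷ coefficient: Fe: 2.5103/4 = 0.6276, O2: 2.93/3 = 0.9767
(a) Fe has the smaller value, so Fe is the limiting reagent.
(b) Moles of Fe2O3 = 2.5103 mol Fe × (2/4) = 1.25515 mol; mass = 1.25515 mol × 159.7 g/mol = 200.4 g
(c) O2 consumed = 2.5103 × (3/4) = 1.88272 mol; remaining = 2.93 − 1.88272 = 1.04728 mol; mass = 1.04728 mol × 32.0 g/mol = 33.51 g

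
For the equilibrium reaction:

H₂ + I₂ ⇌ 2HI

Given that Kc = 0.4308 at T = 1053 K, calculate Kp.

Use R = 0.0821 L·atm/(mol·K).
K_p = 0.4308

Δn = (moles gaseous products) − (moles gaseous reactants) = 0
T = 1053 K; RT = 0.0821 × 1053 = 86.4513
Kp = Kc·(RT)^Δn = 0.4308 × (86.4513)^0 = 0.4308 × 1 = 0.4308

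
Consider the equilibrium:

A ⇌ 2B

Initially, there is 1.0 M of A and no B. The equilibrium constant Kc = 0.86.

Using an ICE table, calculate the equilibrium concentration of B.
[B] = 0.737 M

ICE: [A] = 1.0 − x, [B] = 2x.
Kc = (2x)²/(1.0 − x) = 0.86 ⇒ 4x² + 0.86x − 0.86 = 0.
x = (−0.86 + √(0.86² + 4·4·0.86))/(2·4) = (−0.86 + √14.5)/8 = 0.36848.
[B] = 2x = 0.737 M.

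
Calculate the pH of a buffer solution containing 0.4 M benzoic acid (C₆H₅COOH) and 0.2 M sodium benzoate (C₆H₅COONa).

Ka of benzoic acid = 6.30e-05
pH = 3.90

pKa = -log(6.30e-05) = 4.20. pH = pKa + log([A⁻]/[HA]) = 4.20 + log(0.2/0.4)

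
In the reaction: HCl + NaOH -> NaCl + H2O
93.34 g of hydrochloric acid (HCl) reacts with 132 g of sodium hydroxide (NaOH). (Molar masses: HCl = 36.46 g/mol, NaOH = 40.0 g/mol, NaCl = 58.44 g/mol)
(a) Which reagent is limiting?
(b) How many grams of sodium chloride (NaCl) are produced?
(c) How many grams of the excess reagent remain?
(a) HCl, (b) 149.6 g, (c) 29.6 g

Moles of HCl = 93.34 g ÷ 36.46 g/mol = 2.56007 mol
Moles of NaOH = 132 g ÷ 40.0 g/mol = 3.3 mol
Moles ÷ coefficient: HCl: 2.56007/1 = 2.56, NaOH: 3.3/1 = 3.3
(a) HCl has the smaller value, so HCl is the limiting reagent.
(b) Moles of NaCl = 2.56007 mol HCl × (1/1) = 2.56007 mol; mass = 2.56007 mol × 58.44 g/mol = 149.6 g
(c) NaOH consumed = 2.56007 × (1/1) = 2.56007 mol; remaining = 3.3 − 2.56007 = 0.739934 mol; mass = 0.739934 mol × 40.0 g/mol = 29.6 g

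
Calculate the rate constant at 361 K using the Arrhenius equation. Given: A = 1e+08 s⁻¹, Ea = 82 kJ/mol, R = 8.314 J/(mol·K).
1.36e-04 s⁻¹

k = A·exp(-Ea/(R·T)) = 1e+08·exp(-82000/(8.314·361)) = 1e+08·exp(-27.3210) = 1e+08·1.3635e-12 = 1.36e-04 s⁻¹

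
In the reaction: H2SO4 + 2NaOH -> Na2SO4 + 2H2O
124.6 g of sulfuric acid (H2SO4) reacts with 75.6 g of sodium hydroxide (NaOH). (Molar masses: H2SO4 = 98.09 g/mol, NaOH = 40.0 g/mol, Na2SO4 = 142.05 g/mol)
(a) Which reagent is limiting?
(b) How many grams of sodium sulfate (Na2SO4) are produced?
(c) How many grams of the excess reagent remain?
(a) NaOH, (b) 134.2 g, (c) 31.9 g

Moles of H2SO4 = 124.6 g ÷ 98.09 g/mol = 1.27026 mol
Moles of NaOH = 75.6 g ÷ 40.0 g/mol = 1.89 mol
Moles ÷ coefficient: H2SO4: 1.27026/1 = 1.27, NaOH: 1.89/2 = 0.945
(a) NaOH has the smaller value, so NaOH is the limiting reagent.
(b) Moles of Na2SO4 = 1.89 mol NaOH × (1/2) = 0.945 mol; mass = 0.945 mol × 142.05 g/mol = 134.2 g
(c) H2SO4 consumed = 1.89 × (1/2) = 0.945 mol; remaining = 1.27026 − 0.945 = 0.325262 mol; mass = 0.325262 mol × 98.09 g/mol = 31.9 g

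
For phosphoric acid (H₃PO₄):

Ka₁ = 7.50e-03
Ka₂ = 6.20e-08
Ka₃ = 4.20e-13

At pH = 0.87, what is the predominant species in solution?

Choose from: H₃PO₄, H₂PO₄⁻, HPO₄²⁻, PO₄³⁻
H₃PO₄

pKa1 = 2.12, pKa2 = 7.21, pKa3 = 12.38. Each pKa is the crossover between adjacent species; pH = 0.87 lies in the region where H₃PO₄ predominates.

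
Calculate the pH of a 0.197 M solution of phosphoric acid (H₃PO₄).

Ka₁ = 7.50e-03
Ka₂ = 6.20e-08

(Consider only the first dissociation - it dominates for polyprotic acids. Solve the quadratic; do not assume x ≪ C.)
pH = 1.46

x² + Ka₁·x − Ka₁·C = 0 with Ka₁ = 7.50e-03, C = 0.197.
x = (−Ka₁ + √(Ka₁² + 4·Ka₁·C))/2 = 3.4871e-02 M, so pH = 1.46.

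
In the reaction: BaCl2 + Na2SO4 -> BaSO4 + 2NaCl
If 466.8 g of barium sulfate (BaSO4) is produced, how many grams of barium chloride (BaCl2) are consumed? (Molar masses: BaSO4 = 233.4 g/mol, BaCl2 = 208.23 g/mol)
Moles of BaSO4 = 466.8 g ÷ 233.4 g/mol = 2 mol
Mole ratio: 1 mol BaCl2 / 1 mol BaSO4
Moles of BaCl2 = 2 × (1/1) = 2 mol
Mass of BaCl2 = 2 mol × 208.23 g/mol = 416.5 g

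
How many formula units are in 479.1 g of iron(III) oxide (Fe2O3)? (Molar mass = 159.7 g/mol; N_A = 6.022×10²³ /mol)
Moles = 479.1 g ÷ 159.7 g/mol = 3 mol
Formula units = 3 mol × 6.022×10²³ /mol = 1.807e+24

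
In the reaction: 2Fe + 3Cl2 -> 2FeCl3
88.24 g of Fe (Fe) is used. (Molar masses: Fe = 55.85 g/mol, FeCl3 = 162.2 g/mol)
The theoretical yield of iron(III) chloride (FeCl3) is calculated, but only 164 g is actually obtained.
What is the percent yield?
Moles of Fe = 88.24 g ÷ 55.85 g/mol = 1.57995 mol
Mole ratio: 2 mol FeCl3 / 2 mol Fe
Moles of FeCl3 = 1.57995 × (2/2) = 1.57995 mol
Theoretical yield = 1.57995 mol × 162.2 g/mol = 256.27 g
Actual yield = 164 g
Percent yield = (164 / 256.27) × 100% = 64.0%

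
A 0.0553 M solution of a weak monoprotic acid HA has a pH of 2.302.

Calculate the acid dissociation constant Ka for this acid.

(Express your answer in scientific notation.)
K_a = 4.95e-04

[H⁺] = 10^(−pH) = 10^(−2.302) = 4.989e-03 M. For HA ⇌ H⁺ + A⁻, Ka = x²/(C − x) = (4.989e-03)²/(0.0553 − 4.989e-03) = 4.95e-04.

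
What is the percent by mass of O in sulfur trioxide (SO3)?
Mass of O in formula = 16.0 × 3 = 48 g/mol
Molar mass = 80.07 g/mol
% O = (48/80.07) × 100% = 59.95%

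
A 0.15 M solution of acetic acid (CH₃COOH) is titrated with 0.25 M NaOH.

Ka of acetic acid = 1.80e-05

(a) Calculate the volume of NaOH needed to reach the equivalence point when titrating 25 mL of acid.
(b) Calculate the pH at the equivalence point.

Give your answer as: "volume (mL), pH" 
V = 15.0 mL, pH = 8.86

(a) At equivalence: moles acid = moles base.
moles acid = 0.15 × 0.025 = 0.00375 mol; V_NaOH = 0.00375/0.25 = 0.015 L = 15.0 mL.
(b) At equivalence, all acid → conjugate base A⁻ at [A⁻] = 0.00375/0.04 = 0.09375 M.
Kb = Kw/Ka = 1.0e-14/1.80e-05 = 5.556e-10; [OH⁻] = √(Kb·[A⁻]) = 7.217e-06; pOH = 5.14; pH = 14 − pOH = 8.86.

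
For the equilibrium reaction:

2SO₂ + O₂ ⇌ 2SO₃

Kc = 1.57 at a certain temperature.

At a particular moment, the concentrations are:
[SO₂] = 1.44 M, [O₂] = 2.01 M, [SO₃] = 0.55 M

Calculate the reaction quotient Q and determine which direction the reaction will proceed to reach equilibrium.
Q = 0.073, Q < K, reaction proceeds forward (toward products)

Q = ([SO₃]^2) / ([SO₂]^2 × [O₂])
  = ((0.55)^2) / ((1.44)^2·(2.01)) = 0.3025/4.1679 = 0.07258
Since Q = 0.07258 < Kc = 1.57, the reaction proceeds forward (toward products) to reach equilibrium.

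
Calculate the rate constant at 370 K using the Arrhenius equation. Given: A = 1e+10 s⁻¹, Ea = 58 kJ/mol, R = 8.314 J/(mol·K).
6.48e+01 s⁻¹

k = A·exp(-Ea/(R·T)) = 1e+10·exp(-58000/(8.314·370)) = 1e+10·exp(-18.8546) = 1e+10·6.4799e-09 = 6.48e+01 s⁻¹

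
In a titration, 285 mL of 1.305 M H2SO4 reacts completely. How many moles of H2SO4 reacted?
Moles = Molarity × Volume (L)
Moles = 1.305 M × 0.285 L = 0.3719 mol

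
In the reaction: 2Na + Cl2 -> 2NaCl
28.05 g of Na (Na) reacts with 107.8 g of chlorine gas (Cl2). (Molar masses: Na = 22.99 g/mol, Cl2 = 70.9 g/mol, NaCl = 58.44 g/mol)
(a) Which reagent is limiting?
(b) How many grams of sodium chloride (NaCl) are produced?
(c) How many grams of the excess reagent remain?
(a) Na, (b) 71.3 g, (c) 64.55 g

Moles of Na = 28.05 g ÷ 22.99 g/mol = 1.2201 mol
Moles of Cl2 = 107.8 g ÷ 70.9 g/mol = 1.52045 mol
Moles ÷ coefficient: Na: 1.2201/2 = 0.61, Cl2: 1.52045/1 = 1.52
(a) Na has the smaller value, so Na is the limiting reagent.
(b) Moles of NaCl = 1.2201 mol Na × (2/2) = 1.2201 mol; mass = 1.2201 mol × 58.44 g/mol = 71.3 g
(c) Cl2 consumed = 1.2201 × (1/2) = 0.610048 mol; remaining = 1.52045 − 0.610048 = 0.910403 mol; mass = 0.910403 mol × 70.9 g/mol = 64.55 g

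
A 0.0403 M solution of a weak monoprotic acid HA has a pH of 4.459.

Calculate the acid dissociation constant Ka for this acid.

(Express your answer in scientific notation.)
K_a = 3.00e-08

[H⁺] = 10^(−pH) = 10^(−4.459) = 3.475e-05 M. For HA ⇌ H⁺ + A⁻, Ka = x²/(C − x) = (3.475e-05)²/(0.0403 − 3.475e-05) = 3.00e-08.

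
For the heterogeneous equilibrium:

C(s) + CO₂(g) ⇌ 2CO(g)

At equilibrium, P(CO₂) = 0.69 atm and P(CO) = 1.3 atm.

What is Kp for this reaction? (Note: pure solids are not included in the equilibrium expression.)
K_p = 2.449

Solid C is excluded.
Kp = P(CO)²/P(CO₂) = (1.3)²/0.69 = 1.69/0.69 = 2.449.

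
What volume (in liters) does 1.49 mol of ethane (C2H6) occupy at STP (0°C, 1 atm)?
At STP, 1 mol of gas occupies 22.4 L
Volume = 1.49 mol × 22.4 L/mol = 33.38 L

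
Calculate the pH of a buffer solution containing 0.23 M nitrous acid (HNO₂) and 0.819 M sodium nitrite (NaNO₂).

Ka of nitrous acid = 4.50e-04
pH = 3.90

pKa = -log(4.50e-04) = 3.35. pH = pKa + log([A⁻]/[HA]) = 3.35 + log(0.819/0.23)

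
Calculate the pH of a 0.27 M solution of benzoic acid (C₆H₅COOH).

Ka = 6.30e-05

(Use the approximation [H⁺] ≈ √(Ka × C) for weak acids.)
pH = 2.38

[H⁺] = √(Ka × C) = √(6.30e-05 × 0.27) = 4.1243e-03. pH = -log(4.1243e-03)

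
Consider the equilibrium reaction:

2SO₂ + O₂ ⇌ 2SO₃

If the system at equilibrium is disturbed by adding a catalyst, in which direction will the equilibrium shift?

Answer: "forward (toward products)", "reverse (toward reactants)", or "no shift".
no shift

Apply Le Chatelier's principle: system shifts to counteract the change.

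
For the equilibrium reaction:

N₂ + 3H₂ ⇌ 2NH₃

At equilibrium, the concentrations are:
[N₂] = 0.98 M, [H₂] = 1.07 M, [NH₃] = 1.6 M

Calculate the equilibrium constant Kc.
K_c = 2.1324

Kc = ([NH₃]^2) / ([N₂] × [H₂]^3)
   = ((1.6)^2) / ((0.98)·(1.07)^3)
   = 2.56 / 1.2005 = 2.1324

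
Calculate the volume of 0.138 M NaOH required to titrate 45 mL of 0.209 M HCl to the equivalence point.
V_{base} = 68.2 mL

At equivalence: moles acid = moles base.
moles HCl = 0.209 M × 0.045 L = 0.009405 mol
V_NaOH = 0.009405 mol ÷ 0.138 M = 0.06815 L = 68.2 mL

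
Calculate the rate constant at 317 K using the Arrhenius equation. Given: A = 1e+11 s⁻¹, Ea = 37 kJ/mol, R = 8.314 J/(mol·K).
8.00e+04 s⁻¹

k = A·exp(-Ea/(R·T)) = 1e+11·exp(-37000/(8.314·317)) = 1e+11·exp(-14.0389) = 1e+11·7.9982e-07 = 8.00e+04 s⁻¹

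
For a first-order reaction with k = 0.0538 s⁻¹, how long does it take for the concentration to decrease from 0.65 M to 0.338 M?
12.15 s

From ln[A] = ln[A]₀ - k·t: t = ln([A]₀/[A])/k = ln(0.65/0.338)/0.0538 = ln(1.9231)/0.0538 = 0.6539/0.0538 = 12.15 s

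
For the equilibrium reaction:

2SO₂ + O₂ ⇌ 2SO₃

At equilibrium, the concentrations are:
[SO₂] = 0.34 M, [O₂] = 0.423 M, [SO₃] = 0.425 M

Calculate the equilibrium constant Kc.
K_c = 3.6939

Kc = ([SO₃]^2) / ([SO₂]^2 × [O₂])
   = ((0.425)^2) / ((0.34)^2·(0.423))
   = 0.18062 / 0.048899 = 3.6939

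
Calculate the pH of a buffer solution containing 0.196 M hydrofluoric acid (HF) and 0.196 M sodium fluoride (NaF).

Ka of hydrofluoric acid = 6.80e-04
pH = 3.17

pKa = -log(6.80e-04) = 3.17. pH = pKa + log([A⁻]/[HA]) = 3.17 + log(0.196/0.196)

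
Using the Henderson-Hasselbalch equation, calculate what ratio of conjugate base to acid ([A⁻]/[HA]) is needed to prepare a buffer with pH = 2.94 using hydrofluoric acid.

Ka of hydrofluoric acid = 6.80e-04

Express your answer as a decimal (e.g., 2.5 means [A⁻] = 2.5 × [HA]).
[A⁻]/[HA] = 0.592

pKa = −log(6.80e-04) = 3.1675. pH = pKa + log([A⁻]/[HA]). 2.94 = 3.1675 + log(ratio). log(ratio) = 2.94 − 3.1675 = -0.2275. ratio = 10^(-0.2275) = 0.592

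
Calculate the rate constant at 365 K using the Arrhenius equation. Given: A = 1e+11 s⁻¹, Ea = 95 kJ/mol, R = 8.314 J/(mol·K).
2.54e-03 s⁻¹

k = A·exp(-Ea/(R·T)) = 1e+11·exp(-95000/(8.314·365)) = 1e+11·exp(-31.3055) = 1e+11·2.5362e-14 = 2.54e-03 s⁻¹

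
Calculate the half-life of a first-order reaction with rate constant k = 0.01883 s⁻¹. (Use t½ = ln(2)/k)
36.81 s

t½ = ln(2)/k = 0.6931/0.01883 = 36.81 s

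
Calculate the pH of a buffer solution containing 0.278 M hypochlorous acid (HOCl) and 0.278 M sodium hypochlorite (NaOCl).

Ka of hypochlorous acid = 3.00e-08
pH = 7.52

pKa = -log(3.00e-08) = 7.52. pH = pKa + log([A⁻]/[HA]) = 7.52 + log(0.278/0.278)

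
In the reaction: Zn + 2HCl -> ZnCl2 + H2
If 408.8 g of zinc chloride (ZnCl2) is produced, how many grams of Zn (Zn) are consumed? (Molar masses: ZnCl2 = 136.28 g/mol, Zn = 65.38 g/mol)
Moles of ZnCl2 = 408.8 g ÷ 136.28 g/mol = 2.99971 mol
Mole ratio: 1 mol Zn / 1 mol ZnCl2
Moles of Zn = 2.99971 × (1/1) = 2.99971 mol
Mass of Zn = 2.99971 mol × 65.38 g/mol = 196.1 g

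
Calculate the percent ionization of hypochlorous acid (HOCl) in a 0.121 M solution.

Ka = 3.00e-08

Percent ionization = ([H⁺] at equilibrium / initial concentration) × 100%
Percent ionization = 0.0498%

Let x = [H⁺]. Ka = x²/(C - x) ⇒ x² + (3.00e-08)x - (3.00e-08)(0.121) = 0. x = 6.0234e-05. Percent = (6.0234e-05/0.121) × 100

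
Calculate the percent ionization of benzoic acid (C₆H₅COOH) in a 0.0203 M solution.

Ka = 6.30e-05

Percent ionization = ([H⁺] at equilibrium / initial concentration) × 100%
Percent ionization = 5.42%

Let x = [H⁺]. Ka = x²/(C - x) ⇒ x² + (6.30e-05)x - (6.30e-05)(0.0203) = 0. x = 1.0998e-03. Percent = (1.0998e-03/0.0203) × 100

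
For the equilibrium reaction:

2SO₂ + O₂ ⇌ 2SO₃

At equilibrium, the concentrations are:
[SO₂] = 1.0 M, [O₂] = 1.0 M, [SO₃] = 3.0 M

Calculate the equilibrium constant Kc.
K_c = 9.0000

Kc = ([SO₃]^2) / ([SO₂]^2 × [O₂])
   = ((3.0)^2) / ((1.0)^2·(1.0))
   = 9 / 1 = 9.0000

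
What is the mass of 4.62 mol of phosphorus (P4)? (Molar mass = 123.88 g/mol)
Mass = 4.62 mol × 123.88 g/mol = 572.3 g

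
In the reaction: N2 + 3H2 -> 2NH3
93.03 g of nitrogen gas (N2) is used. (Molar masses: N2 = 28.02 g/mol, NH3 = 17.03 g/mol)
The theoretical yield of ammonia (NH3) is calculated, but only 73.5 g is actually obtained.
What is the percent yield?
Moles of N2 = 93.03 g ÷ 28.02 g/mol = 3.32013 mol
Mole ratio: 2 mol NH3 / 1 mol N2
Moles of NH3 = 3.32013 × (2/1) = 6.64026 mol
Theoretical yield = 6.64026 mol × 17.03 g/mol = 113.08 g
Actual yield = 73.5 g
Percent yield = (73.5 / 113.08) × 100% = 65.0%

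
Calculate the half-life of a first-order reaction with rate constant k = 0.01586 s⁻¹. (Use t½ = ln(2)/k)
43.70 s

t½ = ln(2)/k = 0.6931/0.01586 = 43.70 s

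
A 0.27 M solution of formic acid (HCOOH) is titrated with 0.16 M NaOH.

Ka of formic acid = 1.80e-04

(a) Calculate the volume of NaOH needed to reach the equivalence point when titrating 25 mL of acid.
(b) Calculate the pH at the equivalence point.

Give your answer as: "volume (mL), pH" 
V = 42.2 mL, pH = 8.37

(a) At equivalence: moles acid = moles base.
moles acid = 0.27 × 0.025 = 0.00675 mol; V_NaOH = 0.00675/0.16 = 0.04219 L = 42.2 mL.
(b) At equivalence, all acid → conjugate base A⁻ at [A⁻] = 0.00675/0.06719 = 0.1005 M.
Kb = Kw/Ka = 1.0e-14/1.80e-04 = 5.556e-11; [OH⁻] = √(Kb·[A⁻]) = 2.362e-06; pOH = 5.63; pH = 14 − pOH = 8.37.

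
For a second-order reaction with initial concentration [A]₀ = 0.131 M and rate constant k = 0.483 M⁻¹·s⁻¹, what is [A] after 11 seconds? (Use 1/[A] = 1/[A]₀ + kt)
0.0772 M

1/[A] = 1/[A]₀ + k·t = 1/0.131 + (0.483)·(11) = 7.6336 + 5.3130 = 12.9466
[A] = 1/12.9466 = 0.0772 M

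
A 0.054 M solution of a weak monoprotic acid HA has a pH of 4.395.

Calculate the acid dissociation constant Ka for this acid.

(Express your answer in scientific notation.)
K_a = 3.01e-08

[H⁺] = 10^(−pH) = 10^(−4.395) = 4.027e-05 M. For HA ⇌ H⁺ + A⁻, Ka = x²/(C − x) = (4.027e-05)²/(0.054 − 4.027e-05) = 3.01e-08.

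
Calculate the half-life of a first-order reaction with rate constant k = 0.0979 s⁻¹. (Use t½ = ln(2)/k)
7.08 s

t½ = ln(2)/k = 0.6931/0.0979 = 7.08 s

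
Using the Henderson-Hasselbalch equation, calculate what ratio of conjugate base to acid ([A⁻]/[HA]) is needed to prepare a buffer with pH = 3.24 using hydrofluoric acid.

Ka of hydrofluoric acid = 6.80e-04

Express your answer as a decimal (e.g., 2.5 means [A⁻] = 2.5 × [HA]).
[A⁻]/[HA] = 1.182

pKa = −log(6.80e-04) = 3.1675. pH = pKa + log([A⁻]/[HA]). 3.24 = 3.1675 + log(ratio). log(ratio) = 3.24 − 3.1675 = 0.0725. ratio = 10^(0.0725) = 1.182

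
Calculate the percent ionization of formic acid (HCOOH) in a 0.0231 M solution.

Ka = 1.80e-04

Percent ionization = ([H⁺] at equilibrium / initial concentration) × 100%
Percent ionization = 8.45%

Let x = [H⁺]. Ka = x²/(C - x) ⇒ x² + (1.80e-04)x - (1.80e-04)(0.0231) = 0. x = 1.9511e-03. Percent = (1.9511e-03/0.0231) × 100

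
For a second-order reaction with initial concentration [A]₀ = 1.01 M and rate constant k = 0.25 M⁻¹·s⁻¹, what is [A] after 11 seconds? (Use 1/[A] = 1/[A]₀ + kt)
0.2674 M

1/[A] = 1/[A]₀ + k·t = 1/1.01 + (0.25)·(11) = 0.9901 + 2.7500 = 3.7401
[A] = 1/3.7401 = 0.2674 M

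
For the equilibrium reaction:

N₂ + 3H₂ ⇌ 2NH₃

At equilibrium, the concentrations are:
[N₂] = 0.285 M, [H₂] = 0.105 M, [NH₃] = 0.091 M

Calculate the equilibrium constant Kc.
K_c = 25.0998

Kc = ([NH₃]^2) / ([N₂] × [H₂]^3)
   = ((0.091)^2) / ((0.285)·(0.105)^3)
   = 0.008281 / 0.00032992 = 25.0998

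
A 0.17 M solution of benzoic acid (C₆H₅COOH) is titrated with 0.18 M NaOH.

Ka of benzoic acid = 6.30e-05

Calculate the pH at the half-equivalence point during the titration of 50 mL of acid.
pH = pKa = 4.20

At the half-equivalence point, [HA] = [A⁻], so by Henderson–Hasselbalch pH = pKa + log(1) = pKa.
pKa = −log(6.30e-05) = 4.20.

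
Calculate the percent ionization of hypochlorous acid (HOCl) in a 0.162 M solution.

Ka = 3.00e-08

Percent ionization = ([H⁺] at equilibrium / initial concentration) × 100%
Percent ionization = 0.043%

Let x = [H⁺]. Ka = x²/(C - x) ⇒ x² + (3.00e-08)x - (3.00e-08)(0.162) = 0. x = 6.9699e-05. Percent = (6.9699e-05/0.162) × 100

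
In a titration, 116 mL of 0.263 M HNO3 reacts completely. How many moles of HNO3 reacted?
Moles = Molarity × Volume (L)
Moles = 0.263 M × 0.116 L = 0.03051 mol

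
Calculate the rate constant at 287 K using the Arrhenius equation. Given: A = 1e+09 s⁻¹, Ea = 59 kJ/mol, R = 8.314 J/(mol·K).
1.83e-02 s⁻¹

k = A·exp(-Ea/(R·T)) = 1e+09·exp(-59000/(8.314·287)) = 1e+09·exp(-24.7264) = 1e+09·1.8259e-11 = 1.83e-02 s⁻¹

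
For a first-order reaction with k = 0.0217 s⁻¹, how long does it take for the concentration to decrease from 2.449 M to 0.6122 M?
63.89 s

From ln[A] = ln[A]₀ - k·t: t = ln([A]₀/[A])/k = ln(2.449/0.6122)/0.0217 = ln(4.0003)/0.0217 = 1.3864/0.0217 = 63.89 s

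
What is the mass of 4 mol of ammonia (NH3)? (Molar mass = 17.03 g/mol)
Mass = 4 mol × 17.03 g/mol = 68.12 g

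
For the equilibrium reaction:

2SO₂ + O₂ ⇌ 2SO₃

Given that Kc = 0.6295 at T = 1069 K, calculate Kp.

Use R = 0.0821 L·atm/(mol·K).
K_p = 0.0072

Δn = (moles gaseous products) − (moles gaseous reactants) = -1
T = 1069 K; RT = 0.0821 × 1069 = 87.7649
Kp = Kc·(RT)^Δn = 0.6295 × (87.7649)^-1 = 0.6295 × 0.0113941 = 0.0072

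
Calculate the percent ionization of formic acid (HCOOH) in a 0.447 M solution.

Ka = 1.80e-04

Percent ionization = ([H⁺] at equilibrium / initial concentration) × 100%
Percent ionization = 1.99%

Let x = [H⁺]. Ka = x²/(C - x) ⇒ x² + (1.80e-04)x - (1.80e-04)(0.447) = 0. x = 8.8804e-03. Percent = (8.8804e-03/0.447) × 100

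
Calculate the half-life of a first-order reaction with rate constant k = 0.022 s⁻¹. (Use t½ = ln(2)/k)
31.51 s

t½ = ln(2)/k = 0.6931/0.022 = 31.51 s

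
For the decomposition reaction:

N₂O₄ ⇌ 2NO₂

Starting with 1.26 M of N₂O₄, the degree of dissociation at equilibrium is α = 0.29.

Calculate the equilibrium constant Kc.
K_c = 0.5970

x = α·[A]₀ = 0.29 × 1.26 = 0.3654 M dissociated.
At eq: [N₂O₄] = 1.26 − 0.3654 = 0.8946 M; [NO₂] = 2x = 0.7308 M.
Kc = [NO₂]²/[N₂O₄] = (0.7308)²/0.8946 = 0.597.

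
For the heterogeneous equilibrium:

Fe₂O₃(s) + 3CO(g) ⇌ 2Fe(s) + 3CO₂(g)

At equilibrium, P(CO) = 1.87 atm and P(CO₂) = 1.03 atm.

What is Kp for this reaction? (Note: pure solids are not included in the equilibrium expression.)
K_p = 0.167

Solids (Fe₂O₃, Fe) are excluded.
Kp = P(CO₂)³/P(CO)³ = (1.03)³/(1.87)³ = 1.093/6.539 = 0.167.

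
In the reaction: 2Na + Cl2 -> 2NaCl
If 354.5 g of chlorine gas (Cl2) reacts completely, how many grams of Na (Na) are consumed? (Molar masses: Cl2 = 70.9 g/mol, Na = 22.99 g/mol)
Moles of Cl2 = 354.5 g ÷ 70.9 g/mol = 5 mol
Mole ratio: 2 mol Na / 1 mol Cl2
Moles of Na = 5 × (2/1) = 10 mol
Mass of Na = 10 mol × 22.99 g/mol = 229.9 g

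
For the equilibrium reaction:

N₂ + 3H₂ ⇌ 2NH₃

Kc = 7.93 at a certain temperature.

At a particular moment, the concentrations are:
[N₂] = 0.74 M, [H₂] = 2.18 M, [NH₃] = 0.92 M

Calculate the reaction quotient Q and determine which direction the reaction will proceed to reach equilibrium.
Q = 0.110, Q < K, reaction proceeds forward (toward products)

Q = ([NH₃]^2) / ([N₂] × [H₂]^3)
  = ((0.92)^2) / ((0.74)·(2.18)^3) = 0.8464/7.6666 = 0.1104
Since Q = 0.1104 < Kc = 7.93, the reaction proceeds forward (toward products) to reach equilibrium.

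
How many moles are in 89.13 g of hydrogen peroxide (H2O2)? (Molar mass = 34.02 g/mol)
Moles = 89.13 g ÷ 34.02 g/mol = 2.62 mol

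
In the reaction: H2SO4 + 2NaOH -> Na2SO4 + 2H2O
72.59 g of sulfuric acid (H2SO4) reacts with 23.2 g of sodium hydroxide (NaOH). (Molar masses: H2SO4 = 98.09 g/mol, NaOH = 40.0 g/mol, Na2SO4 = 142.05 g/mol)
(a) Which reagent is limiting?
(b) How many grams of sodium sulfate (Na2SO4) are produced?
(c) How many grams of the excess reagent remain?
(a) NaOH, (b) 41.19 g, (c) 44.14 g

Moles of H2SO4 = 72.59 g ÷ 98.09 g/mol = 0.740035 mol
Moles of NaOH = 23.2 g ÷ 40.0 g/mol = 0.58 mol
Moles ÷ coefficient: H2SO4: 0.740035/1 = 0.74, NaOH: 0.58/2 = 0.29
(a) NaOH has the smaller value, so NaOH is the limiting reagent.
(b) Moles of Na2SO4 = 0.58 mol NaOH × (1/2) = 0.29 mol; mass = 0.29 mol × 142.05 g/mol = 41.19 g
(c) H2SO4 consumed = 0.58 × (1/2) = 0.29 mol; remaining = 0.740035 − 0.29 = 0.450035 mol; mass = 0.450035 mol × 98.09 g/mol = 44.14 g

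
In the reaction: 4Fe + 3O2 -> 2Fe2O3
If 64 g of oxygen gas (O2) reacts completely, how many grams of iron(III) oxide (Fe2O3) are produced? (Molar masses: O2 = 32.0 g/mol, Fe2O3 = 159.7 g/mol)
Moles of O2 = 64 g ÷ 32.0 g/mol = 2 mol
Mole ratio: 2 mol Fe2O3 / 3 mol O2
Moles of Fe2O3 = 2 × (2/3) = 1.33333 mol
Mass of Fe2O3 = 1.33333 mol × 159.7 g/mol = 212.9 g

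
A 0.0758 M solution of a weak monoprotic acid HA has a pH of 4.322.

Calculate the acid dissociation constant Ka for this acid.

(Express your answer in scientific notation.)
K_a = 3.00e-08

[H⁺] = 10^(−pH) = 10^(−4.322) = 4.764e-05 M. For HA ⇌ H⁺ + A⁻, Ka = x²/(C − x) = (4.764e-05)²/(0.0758 − 4.764e-05) = 3.00e-08.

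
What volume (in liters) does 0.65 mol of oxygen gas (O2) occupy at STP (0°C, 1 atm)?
At STP, 1 mol of gas occupies 22.4 L
Volume = 0.65 mol × 22.4 L/mol = 14.56 L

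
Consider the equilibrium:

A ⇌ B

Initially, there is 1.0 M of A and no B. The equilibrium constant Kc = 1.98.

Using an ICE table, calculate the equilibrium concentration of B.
[B] = 0.664 M

ICE: [A] = 1.0 − x, [B] = x.
Kc = x/(1.0 − x) = 1.98 ⇒ x = 1.98·1.0/(1 + 1.98) = 1.98/2.98 = 0.6644.
[B] = x = 0.664 M.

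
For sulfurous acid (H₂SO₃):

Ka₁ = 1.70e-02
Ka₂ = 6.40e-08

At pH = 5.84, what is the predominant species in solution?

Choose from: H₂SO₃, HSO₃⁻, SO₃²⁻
HSO₃⁻

pKa1 = 1.77, pKa2 = 7.19. Each pKa is the crossover between adjacent species; pH = 5.84 lies in the region where HSO₃⁻ predominates.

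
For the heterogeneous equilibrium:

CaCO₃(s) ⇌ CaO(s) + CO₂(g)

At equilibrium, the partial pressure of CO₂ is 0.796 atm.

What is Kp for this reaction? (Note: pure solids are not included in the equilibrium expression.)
K_p = 0.796

Solids (CaCO₃, CaO) have activity 1 and are excluded.
Kp = P(CO₂) = 0.796.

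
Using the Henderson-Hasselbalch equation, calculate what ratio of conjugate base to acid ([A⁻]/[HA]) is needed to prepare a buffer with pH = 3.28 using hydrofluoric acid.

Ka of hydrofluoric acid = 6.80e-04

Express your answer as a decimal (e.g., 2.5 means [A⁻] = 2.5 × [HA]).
[A⁻]/[HA] = 1.296

pKa = −log(6.80e-04) = 3.1675. pH = pKa + log([A⁻]/[HA]). 3.28 = 3.1675 + log(ratio). log(ratio) = 3.28 − 3.1675 = 0.1125. ratio = 10^(0.1125) = 1.296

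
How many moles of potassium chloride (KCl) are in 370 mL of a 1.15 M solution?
Moles = Molarity × Volume (L)
Moles = 1.15 M × 0.37 L = 0.4255 mol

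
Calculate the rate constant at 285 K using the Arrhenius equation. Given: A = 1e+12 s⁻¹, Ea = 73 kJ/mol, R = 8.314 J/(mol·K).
4.17e-02 s⁻¹

k = A·exp(-Ea/(R·T)) = 1e+12·exp(-73000/(8.314·285)) = 1e+12·exp(-30.8083) = 1e+12·4.1698e-14 = 4.17e-02 s⁻¹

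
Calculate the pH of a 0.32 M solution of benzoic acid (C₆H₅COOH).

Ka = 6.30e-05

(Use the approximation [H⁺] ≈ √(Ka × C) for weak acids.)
pH = 2.35

[H⁺] = √(Ka × C) = √(6.30e-05 × 0.32) = 4.4900e-03. pH = -log(4.4900e-03)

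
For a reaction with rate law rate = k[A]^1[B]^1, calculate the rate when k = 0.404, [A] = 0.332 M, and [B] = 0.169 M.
0.02267 M/s

rate = k·[A]^1·[B]^1 = 0.404·(0.332)^1·(0.169)^1 = 0.404·0.332·0.169 = 0.02267 M/s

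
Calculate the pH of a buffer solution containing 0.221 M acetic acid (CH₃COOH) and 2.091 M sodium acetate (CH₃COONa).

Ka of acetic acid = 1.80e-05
pH = 5.72

pKa = -log(1.80e-05) = 4.74. pH = pKa + log([A⁻]/[HA]) = 4.74 + log(2.091/0.221)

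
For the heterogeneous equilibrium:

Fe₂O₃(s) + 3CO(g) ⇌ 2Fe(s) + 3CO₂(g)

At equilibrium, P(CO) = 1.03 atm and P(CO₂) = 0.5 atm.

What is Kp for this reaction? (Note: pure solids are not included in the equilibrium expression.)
K_p = 0.114

Solids (Fe₂O₃, Fe) are excluded.
Kp = P(CO₂)³/P(CO)³ = (0.5)³/(1.03)³ = 0.125/1.093 = 0.114.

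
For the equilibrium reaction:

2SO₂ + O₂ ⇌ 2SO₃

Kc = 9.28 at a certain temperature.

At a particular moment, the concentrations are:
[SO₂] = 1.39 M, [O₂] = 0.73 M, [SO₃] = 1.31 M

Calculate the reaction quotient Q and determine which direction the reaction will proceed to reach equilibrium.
Q = 1.217, Q < K, reaction proceeds forward (toward products)

Q = ([SO₃]^2) / ([SO₂]^2 × [O₂])
  = ((1.31)^2) / ((1.39)^2·(0.73)) = 1.7161/1.4104 = 1.217
Since Q = 1.217 < Kc = 9.28, the reaction proceeds forward (toward products) to reach equilibrium.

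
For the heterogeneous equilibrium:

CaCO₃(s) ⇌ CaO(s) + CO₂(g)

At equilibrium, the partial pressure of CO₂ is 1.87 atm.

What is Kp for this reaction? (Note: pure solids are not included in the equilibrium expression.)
K_p = 1.87

Solids (CaCO₃, CaO) have activity 1 and are excluded.
Kp = P(CO₂) = 1.87.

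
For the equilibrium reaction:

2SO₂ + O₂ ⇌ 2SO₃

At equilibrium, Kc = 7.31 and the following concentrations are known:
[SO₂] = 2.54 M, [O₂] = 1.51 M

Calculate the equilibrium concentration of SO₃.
[SO₃] = 8.4388 M

Kc = ([SO₃]^2) / ([SO₂]^2 × [O₂]) = 7.31
[SO₃]^2 = Kc · (reactant terms)/(other product terms) = 7.31 · 9.7419 / 1 = 71.213
[SO₃] = (71.213)^(1/2) = 8.4388 M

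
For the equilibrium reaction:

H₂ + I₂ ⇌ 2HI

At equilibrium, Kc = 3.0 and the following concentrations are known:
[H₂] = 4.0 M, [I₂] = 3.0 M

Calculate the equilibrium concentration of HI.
[HI] = 6.0000 M

Kc = ([HI]^2) / ([H₂] × [I₂]) = 3.0
[HI]^2 = Kc · (reactant terms)/(other product terms) = 3.0 · 12 / 1 = 36
[HI] = (36)^(1/2) = 6.0000 M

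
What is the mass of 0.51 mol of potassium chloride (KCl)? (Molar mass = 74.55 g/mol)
Mass = 0.51 mol × 74.55 g/mol = 38.02 g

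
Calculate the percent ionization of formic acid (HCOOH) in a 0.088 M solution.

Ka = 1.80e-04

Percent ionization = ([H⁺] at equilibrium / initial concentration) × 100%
Percent ionization = 4.42%

Let x = [H⁺]. Ka = x²/(C - x) ⇒ x² + (1.80e-04)x - (1.80e-04)(0.088) = 0. x = 3.8910e-03. Percent = (3.8910e-03/0.088) × 100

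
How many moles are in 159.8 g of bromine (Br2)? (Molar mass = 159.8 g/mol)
Moles = 159.8 g ÷ 159.8 g/mol = 1 mol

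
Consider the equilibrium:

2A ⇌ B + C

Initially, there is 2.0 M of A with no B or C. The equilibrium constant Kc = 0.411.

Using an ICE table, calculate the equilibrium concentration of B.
[B] = 0.562 M

ICE: [A] = 2.0 − 2x, [B] = [C] = x.
Kc = x²/(2.0 − 2x)² = 0.411 ⇒ √Kc = x/(2.0 − 2x).
x = √0.411·2.0/(1 + 2√0.411) = 0.64109·2.0/2.2822 = 0.56182.
[B] = x = 0.562 M.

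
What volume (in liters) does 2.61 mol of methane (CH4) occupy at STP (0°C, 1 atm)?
At STP, 1 mol of gas occupies 22.4 L
Volume = 2.61 mol × 22.4 L/mol = 58.46 L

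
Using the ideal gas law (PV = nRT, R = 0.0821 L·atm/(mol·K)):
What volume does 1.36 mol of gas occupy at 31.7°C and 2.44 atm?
T = 31.7°C + 273.15 = 304.85 K
V = nRT/P = (1.36 × 0.0821 × 304.85) / 2.44
V = 13.95 L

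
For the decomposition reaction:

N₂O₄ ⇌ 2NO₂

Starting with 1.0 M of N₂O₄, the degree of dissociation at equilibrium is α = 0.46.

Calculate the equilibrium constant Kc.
K_c = 1.5674

x = α·[A]₀ = 0.46 × 1.0 = 0.46 M dissociated.
At eq: [N₂O₄] = 1.0 − 0.46 = 0.54 M; [NO₂] = 2x = 0.92 M.
Kc = [NO₂]²/[N₂O₄] = (0.92)²/0.54 = 1.567.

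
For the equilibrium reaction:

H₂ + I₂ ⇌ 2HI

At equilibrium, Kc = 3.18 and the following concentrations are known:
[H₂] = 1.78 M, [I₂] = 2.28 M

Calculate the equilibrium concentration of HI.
[HI] = 3.5925 M

Kc = ([HI]^2) / ([H₂] × [I₂]) = 3.18
[HI]^2 = Kc · (reactant terms)/(other product terms) = 3.18 · 4.0584 / 1 = 12.906
[HI] = (12.906)^(1/2) = 3.5925 M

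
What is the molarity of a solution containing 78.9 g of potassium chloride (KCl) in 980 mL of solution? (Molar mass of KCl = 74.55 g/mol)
Moles of KCl = 78.9 g ÷ 74.55 g/mol = 1.05835 mol
Volume = 980 mL = 0.98 L
Molarity = 1.05835 mol ÷ 0.98 L = 1.08 M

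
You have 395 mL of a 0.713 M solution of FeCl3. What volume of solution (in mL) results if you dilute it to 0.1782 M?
Using M₁V₁ = M₂V₂:
0.713 × 395 = 0.1782 × V₂
V₂ = (0.713 × 395) / 0.1782 = 1580 mL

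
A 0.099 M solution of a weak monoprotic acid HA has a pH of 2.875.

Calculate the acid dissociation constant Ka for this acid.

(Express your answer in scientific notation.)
K_a = 1.82e-05

[H⁺] = 10^(−pH) = 10^(−2.875) = 1.334e-03 M. For HA ⇌ H⁺ + A⁻, Ka = x²/(C − x) = (1.334e-03)²/(0.099 − 1.334e-03) = 1.82e-05.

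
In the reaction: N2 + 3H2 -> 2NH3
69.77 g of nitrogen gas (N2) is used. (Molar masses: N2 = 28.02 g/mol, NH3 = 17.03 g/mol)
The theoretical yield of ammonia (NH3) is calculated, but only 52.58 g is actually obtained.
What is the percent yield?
Moles of N2 = 69.77 g ÷ 28.02 g/mol = 2.49001 mol
Mole ratio: 2 mol NH3 / 1 mol N2
Moles of NH3 = 2.49001 × (2/1) = 4.98001 mol
Theoretical yield = 4.98001 mol × 17.03 g/mol = 84.81 g
Actual yield = 52.58 g
Percent yield = (52.58 / 84.81) × 100% = 62.0%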